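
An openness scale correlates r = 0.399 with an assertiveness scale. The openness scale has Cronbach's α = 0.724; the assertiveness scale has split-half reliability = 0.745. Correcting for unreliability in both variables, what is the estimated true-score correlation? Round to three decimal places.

r_true = r_obs / √(r_xx · r_yy) = 0.399 / √(0.724 × 0.745) = 0.399 / √0.539380 = 0.399 / 0.7344 ≈ 0.543.

0.543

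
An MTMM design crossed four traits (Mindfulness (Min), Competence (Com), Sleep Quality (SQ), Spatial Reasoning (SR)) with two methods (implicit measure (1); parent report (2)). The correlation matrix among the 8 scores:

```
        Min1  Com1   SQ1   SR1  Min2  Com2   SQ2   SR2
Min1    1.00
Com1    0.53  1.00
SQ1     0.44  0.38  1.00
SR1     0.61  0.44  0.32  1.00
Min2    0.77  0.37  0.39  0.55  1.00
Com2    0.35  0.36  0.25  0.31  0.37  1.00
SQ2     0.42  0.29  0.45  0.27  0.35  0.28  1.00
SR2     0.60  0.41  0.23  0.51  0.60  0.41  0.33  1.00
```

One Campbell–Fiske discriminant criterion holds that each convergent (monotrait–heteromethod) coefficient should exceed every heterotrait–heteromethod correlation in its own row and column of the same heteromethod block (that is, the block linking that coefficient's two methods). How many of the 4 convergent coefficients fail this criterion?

2

Each convergent coefficient versus the relevant comparison correlations:
Min (methods 1·2): 0.77 vs {0.35, 0.37, 0.42, 0.39, 0.60, 0.55} → pass.
Com (methods 1·2): 0.36 vs {0.37, 0.35, 0.29, 0.25, 0.41, 0.31} → fail.
SQ (methods 1·2): 0.45 vs {0.39, 0.42, 0.25, 0.29, 0.23, 0.27} → pass.
SR (methods 1·2): 0.51 vs {0.55, 0.60, 0.31, 0.41, 0.27, 0.23} → fail.
2 of 4 fail.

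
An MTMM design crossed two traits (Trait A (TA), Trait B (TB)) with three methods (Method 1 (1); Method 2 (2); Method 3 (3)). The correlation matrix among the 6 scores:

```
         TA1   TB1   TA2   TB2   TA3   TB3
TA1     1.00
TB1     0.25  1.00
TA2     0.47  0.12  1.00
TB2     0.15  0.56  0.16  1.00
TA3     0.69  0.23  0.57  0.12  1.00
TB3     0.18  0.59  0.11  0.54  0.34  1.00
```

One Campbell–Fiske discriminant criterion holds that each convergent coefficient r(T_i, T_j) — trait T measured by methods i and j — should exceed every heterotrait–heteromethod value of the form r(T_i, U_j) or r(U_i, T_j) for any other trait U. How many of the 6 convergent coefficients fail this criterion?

Convergent coefficients and their comparison sets:
TA (methods 1·2): 0.47 vs {0.15, 0.12} → pass.
TA (methods 1·3): 0.69 vs {0.18, 0.23} → pass.
TA (methods 2·3): 0.57 vs {0.11, 0.12} → pass.
TB (methods 1·2): 0.56 vs {0.12, 0.15} → pass.
TB (methods 1·3): 0.59 vs {0.23, 0.18} → pass.
TB (methods 2·3): 0.54 vs {0.12, 0.11} → pass.
0 of 6 fail.

0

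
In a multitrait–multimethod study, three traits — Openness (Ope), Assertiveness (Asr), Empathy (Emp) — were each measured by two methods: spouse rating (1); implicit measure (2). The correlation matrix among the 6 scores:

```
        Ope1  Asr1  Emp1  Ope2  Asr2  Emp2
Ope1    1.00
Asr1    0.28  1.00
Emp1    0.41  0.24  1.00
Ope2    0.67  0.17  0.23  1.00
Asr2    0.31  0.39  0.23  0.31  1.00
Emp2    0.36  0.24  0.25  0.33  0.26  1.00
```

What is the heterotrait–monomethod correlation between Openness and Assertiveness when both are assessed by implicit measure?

Different traits, same method: r(Ope2, Asr2) = 0.31.

0.31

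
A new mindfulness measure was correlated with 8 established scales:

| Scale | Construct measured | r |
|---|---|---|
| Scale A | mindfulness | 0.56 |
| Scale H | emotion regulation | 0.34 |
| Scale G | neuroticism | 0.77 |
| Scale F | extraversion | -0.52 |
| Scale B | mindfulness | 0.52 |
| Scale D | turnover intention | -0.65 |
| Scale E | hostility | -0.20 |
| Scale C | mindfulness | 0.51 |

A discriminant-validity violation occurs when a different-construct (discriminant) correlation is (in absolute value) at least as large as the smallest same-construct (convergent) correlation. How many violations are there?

3

Convergent (same construct = mindfulness): Scale A, Scale B, Scale C.
Smallest convergent = 0.51. Discriminant |r|: 0.34, 0.77, 0.52, 0.65, 0.20; count ≥ 0.51 → 3.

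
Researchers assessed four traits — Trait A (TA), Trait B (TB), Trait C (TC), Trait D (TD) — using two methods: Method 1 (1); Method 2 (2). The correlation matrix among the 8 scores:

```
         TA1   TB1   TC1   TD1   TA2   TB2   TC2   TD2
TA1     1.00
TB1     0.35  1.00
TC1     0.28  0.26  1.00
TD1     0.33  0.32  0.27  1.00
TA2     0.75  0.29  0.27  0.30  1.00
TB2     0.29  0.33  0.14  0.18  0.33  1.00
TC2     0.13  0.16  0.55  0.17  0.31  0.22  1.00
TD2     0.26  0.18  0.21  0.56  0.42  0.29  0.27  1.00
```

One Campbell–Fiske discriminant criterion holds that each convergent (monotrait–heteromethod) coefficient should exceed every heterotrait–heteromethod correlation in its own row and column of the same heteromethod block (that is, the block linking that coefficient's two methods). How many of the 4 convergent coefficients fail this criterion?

Checking each validity diagonal entry against its comparison values:
TA (methods 1·2): 0.75 vs {0.29, 0.29, 0.13, 0.27, 0.26, 0.30} → pass.
TB (methods 1·2): 0.33 vs {0.29, 0.29, 0.16, 0.14, 0.18, 0.18} → pass.
TC (methods 1·2): 0.55 vs {0.27, 0.13, 0.14, 0.16, 0.21, 0.17} → pass.
TD (methods 1·2): 0.56 vs {0.30, 0.26, 0.18, 0.18, 0.17, 0.21} → pass.
0 of 4 fail.

0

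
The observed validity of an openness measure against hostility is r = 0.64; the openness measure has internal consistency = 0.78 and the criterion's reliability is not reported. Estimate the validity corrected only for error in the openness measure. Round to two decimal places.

0.72

Single correction: r_c = r_obs / √r_xx = 0.64 / √0.78 = 0.64 / 0.8832 ≈ 0.72.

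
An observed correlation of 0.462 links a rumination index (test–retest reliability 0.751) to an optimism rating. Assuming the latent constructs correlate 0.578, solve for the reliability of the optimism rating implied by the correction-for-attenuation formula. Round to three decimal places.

0.851

r_true = r_obs / √(r_xx · r_yy) ⇒ 0.578 = 0.462 / √(0.751 · r_yy).
√(0.751 · r_yy) = 0.462 / 0.578 = 0.7993; 0.751 · r_yy = 0.6389; r_yy = 0.6389 / 0.751 ≈ 0.851.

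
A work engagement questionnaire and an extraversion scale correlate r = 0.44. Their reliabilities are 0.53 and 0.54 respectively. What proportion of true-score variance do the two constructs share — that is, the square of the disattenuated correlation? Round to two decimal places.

Disattenuated r = 0.44 / √(0.53 × 0.54) = 0.44 / 0.5350 = 0.8224.
Shared true-score variance = 0.8224² = 0.6763 ≈ 0.68.

0.68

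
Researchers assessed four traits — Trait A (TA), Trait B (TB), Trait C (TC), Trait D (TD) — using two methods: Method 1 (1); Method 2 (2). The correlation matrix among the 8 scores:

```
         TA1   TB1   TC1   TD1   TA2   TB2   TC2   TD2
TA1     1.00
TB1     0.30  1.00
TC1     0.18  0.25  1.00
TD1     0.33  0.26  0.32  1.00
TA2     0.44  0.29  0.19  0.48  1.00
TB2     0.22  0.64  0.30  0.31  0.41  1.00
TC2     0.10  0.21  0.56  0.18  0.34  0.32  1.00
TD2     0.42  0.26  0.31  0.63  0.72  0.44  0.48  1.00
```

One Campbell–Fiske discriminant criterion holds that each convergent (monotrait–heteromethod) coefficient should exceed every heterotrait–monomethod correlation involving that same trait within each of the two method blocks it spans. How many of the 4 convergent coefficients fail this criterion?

2

Convergent coefficients and their comparison sets:
TA (methods 1·2): 0.44 vs {0.30, 0.41, 0.18, 0.34, 0.33, 0.72} → fail.
TB (methods 1·2): 0.64 vs {0.30, 0.41, 0.25, 0.32, 0.26, 0.44} → pass.
TC (methods 1·2): 0.56 vs {0.18, 0.34, 0.25, 0.32, 0.32, 0.48} → pass.
TD (methods 1·2): 0.63 vs {0.33, 0.72, 0.26, 0.44, 0.32, 0.48} → fail.
2 of 4 fail.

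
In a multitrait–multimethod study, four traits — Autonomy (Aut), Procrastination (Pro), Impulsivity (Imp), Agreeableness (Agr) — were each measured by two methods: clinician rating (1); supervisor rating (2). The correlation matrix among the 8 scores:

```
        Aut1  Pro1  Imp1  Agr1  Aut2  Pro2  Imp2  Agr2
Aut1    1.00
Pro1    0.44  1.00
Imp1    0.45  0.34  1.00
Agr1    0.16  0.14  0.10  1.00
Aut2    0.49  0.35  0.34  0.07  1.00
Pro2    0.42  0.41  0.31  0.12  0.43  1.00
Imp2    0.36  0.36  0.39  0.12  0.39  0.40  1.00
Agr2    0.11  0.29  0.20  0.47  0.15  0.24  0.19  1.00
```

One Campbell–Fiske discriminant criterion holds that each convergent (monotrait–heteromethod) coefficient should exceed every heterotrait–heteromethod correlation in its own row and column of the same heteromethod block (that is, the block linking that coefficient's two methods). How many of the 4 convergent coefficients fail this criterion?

1

Convergent coefficients and their comparison sets:
Aut (methods 1·2): 0.49 vs {0.42, 0.35, 0.36, 0.34, 0.11, 0.07} → pass.
Pro (methods 1·2): 0.41 vs {0.35, 0.42, 0.36, 0.31, 0.29, 0.12} → fail.
Imp (methods 1·2): 0.39 vs {0.34, 0.36, 0.31, 0.36, 0.20, 0.12} → pass.
Agr (methods 1·2): 0.47 vs {0.07, 0.11, 0.12, 0.29, 0.12, 0.20} → pass.
1 of 4 fail.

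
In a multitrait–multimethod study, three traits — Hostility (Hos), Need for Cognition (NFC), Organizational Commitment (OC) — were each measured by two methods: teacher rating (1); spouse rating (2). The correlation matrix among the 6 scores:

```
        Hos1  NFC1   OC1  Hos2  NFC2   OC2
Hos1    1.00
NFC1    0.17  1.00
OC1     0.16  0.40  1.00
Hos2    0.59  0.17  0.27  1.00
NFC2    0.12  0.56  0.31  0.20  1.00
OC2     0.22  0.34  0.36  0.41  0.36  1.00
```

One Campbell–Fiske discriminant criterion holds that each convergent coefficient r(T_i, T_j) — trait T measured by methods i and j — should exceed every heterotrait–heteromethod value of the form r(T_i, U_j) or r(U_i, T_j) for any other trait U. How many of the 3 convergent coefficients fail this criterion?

0

Each convergent coefficient versus the relevant comparison correlations:
Hos (methods 1·2): 0.59 vs {0.12, 0.17, 0.22, 0.27} → pass.
NFC (methods 1·2): 0.56 vs {0.17, 0.12, 0.34, 0.31} → pass.
OC (methods 1·2): 0.36 vs {0.27, 0.22, 0.31, 0.34} → pass.
0 of 3 fail.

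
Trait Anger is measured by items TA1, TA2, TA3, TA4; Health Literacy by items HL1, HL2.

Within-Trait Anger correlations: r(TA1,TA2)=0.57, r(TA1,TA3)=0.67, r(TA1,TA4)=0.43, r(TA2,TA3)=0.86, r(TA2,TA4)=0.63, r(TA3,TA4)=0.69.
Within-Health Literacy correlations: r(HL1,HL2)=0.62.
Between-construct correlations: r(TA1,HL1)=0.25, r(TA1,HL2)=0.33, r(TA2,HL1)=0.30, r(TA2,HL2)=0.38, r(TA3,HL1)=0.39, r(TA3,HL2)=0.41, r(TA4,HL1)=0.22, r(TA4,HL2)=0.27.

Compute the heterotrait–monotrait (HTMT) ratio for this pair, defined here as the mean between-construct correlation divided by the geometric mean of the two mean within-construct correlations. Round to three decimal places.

0.505

Mean between = 2.55/8 = 0.3188.
Mean within-TA = 3.85/6 = 0.6417; mean within-HL = 0.62/1 = 0.6200.
Geometric mean = √(0.6417 × 0.6200) = 0.6308.
HTMT = 0.3188 / 0.6308 = 0.505.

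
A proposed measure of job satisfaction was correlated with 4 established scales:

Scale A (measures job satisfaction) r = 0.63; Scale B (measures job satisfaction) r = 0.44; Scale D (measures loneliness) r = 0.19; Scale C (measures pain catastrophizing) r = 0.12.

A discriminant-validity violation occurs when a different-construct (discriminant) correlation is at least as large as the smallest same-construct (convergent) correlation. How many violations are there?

0

Convergent (same construct = job satisfaction): Scale A, Scale B.
Smallest convergent = 0.44. Discriminant values: 0.19, 0.12; count ≥ 0.44 → 0.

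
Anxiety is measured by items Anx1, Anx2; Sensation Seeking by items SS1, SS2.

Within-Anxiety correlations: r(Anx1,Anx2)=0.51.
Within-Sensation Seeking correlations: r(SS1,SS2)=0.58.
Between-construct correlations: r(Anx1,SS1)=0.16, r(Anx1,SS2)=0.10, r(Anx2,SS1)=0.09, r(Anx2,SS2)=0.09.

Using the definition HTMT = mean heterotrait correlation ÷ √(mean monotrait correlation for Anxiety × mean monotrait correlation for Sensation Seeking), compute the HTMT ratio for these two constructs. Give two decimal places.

Mean heterotrait r = 0.44/4 = 0.1100.
Mean within-Anx = 0.51/1 = 0.5100; mean within-SS = 0.58/1 = 0.5800.
Geometric mean = √(0.5100 × 0.5800) = 0.5439.
HTMT = 0.1100 / 0.5439 = 0.20.

0.20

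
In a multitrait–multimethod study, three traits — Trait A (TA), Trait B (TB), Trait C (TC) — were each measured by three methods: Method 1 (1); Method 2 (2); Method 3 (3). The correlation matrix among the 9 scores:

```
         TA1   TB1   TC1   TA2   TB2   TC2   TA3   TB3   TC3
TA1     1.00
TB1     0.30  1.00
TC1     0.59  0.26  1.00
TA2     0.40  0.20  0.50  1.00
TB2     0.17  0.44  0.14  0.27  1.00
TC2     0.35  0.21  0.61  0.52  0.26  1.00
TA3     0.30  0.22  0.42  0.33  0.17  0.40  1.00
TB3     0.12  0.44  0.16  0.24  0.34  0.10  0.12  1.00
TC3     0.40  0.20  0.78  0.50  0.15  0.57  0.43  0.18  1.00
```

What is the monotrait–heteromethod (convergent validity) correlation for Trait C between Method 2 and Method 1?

0.61

Same trait (TC), different methods: r(TC2, TC1) = 0.61.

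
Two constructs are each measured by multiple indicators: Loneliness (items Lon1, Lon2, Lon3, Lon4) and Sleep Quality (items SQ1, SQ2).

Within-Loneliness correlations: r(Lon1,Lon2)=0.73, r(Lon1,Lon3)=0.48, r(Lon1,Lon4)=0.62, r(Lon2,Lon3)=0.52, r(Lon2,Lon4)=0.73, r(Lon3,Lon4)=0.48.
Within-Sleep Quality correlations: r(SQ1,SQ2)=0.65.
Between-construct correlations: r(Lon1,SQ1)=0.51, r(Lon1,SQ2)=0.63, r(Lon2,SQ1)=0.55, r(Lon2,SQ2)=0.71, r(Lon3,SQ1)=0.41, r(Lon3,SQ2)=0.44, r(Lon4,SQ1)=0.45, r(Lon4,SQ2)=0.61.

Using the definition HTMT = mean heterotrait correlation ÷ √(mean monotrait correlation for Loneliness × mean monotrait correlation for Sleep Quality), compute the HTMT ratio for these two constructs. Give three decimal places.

0.868

Mean between = 4.31/8 = 0.5388.
Mean within-Lon = 3.56/6 = 0.5933; mean within-SQ = 0.65/1 = 0.6500.
Geometric mean = √(0.5933 × 0.6500) = 0.6210.
HTMT = 0.5388 / 0.6210 = 0.868.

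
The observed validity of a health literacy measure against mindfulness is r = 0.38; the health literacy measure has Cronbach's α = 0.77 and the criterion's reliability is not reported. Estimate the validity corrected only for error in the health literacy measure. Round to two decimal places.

0.43

Single correction: r_c = r_obs / √r_xx = 0.38 / √0.77 = 0.38 / 0.8775 ≈ 0.43.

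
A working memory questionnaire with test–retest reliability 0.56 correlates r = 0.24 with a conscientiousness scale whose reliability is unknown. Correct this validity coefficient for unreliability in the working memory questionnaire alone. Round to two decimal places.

0.32

Single correction: r_c = r_obs / √r_xx = 0.24 / √0.56 = 0.24 / 0.7483 ≈ 0.32.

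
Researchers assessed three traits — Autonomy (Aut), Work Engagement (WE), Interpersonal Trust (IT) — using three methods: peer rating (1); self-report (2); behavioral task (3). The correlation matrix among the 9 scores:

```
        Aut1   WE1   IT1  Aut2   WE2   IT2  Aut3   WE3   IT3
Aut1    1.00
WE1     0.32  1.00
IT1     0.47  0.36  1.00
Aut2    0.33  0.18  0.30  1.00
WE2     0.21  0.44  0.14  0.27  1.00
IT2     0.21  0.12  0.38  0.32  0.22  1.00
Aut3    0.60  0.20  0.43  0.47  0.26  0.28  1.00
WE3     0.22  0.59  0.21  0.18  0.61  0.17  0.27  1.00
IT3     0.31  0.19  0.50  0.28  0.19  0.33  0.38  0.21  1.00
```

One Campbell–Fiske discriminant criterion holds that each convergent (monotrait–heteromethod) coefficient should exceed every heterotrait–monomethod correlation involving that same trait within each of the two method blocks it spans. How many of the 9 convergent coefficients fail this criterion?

3

Checking each validity diagonal entry against its comparison values:
Aut (methods 1·2): 0.33 vs {0.32, 0.27, 0.47, 0.32} → fail.
Aut (methods 1·3): 0.60 vs {0.32, 0.27, 0.47, 0.38} → pass.
Aut (methods 2·3): 0.47 vs {0.27, 0.27, 0.32, 0.38} → pass.
WE (methods 1·2): 0.44 vs {0.32, 0.27, 0.36, 0.22} → pass.
WE (methods 1·3): 0.59 vs {0.32, 0.27, 0.36, 0.21} → pass.
WE (methods 2·3): 0.61 vs {0.27, 0.27, 0.22, 0.21} → pass.
IT (methods 1·2): 0.38 vs {0.47, 0.32, 0.36, 0.22} → fail.
IT (methods 1·3): 0.50 vs {0.47, 0.38, 0.36, 0.21} → pass.
IT (methods 2·3): 0.33 vs {0.32, 0.38, 0.22, 0.21} → fail.
3 of 9 fail.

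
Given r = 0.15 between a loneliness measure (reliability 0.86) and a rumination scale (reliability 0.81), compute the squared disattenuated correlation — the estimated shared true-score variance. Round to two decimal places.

Disattenuated r = 0.15 / √(0.86 × 0.81) = 0.15 / 0.8346 = 0.1797.
Shared true-score variance = 0.1797² = 0.0323 ≈ 0.03.

0.03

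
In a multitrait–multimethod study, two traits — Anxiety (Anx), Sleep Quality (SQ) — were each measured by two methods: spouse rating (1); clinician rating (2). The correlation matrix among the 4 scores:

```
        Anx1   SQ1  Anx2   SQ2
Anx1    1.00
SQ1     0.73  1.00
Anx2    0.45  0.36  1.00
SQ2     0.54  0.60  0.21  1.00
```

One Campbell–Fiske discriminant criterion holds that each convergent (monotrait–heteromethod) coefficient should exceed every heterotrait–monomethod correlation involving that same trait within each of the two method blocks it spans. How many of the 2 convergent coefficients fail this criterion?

2

Each convergent coefficient versus the relevant comparison correlations:
Anx (methods 1·2): 0.45 vs {0.73, 0.21} → fail.
SQ (methods 1·2): 0.60 vs {0.73, 0.21} → fail.
2 of 2 fail.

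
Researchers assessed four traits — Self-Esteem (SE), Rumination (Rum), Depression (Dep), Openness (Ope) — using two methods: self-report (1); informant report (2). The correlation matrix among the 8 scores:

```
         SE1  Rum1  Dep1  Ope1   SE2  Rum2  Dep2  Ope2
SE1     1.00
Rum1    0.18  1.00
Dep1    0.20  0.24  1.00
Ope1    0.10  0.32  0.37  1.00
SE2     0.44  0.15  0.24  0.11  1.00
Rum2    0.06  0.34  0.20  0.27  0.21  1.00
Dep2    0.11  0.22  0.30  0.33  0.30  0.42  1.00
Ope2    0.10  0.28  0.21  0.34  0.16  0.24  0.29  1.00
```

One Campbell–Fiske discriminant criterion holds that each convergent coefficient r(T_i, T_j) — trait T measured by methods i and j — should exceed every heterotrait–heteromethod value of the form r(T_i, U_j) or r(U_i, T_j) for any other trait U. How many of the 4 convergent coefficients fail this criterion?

Convergent coefficients and their comparison sets:
SE (methods 1·2): 0.44 vs {0.06, 0.15, 0.11, 0.24, 0.10, 0.11} → pass.
Rum (methods 1·2): 0.34 vs {0.15, 0.06, 0.22, 0.20, 0.28, 0.27} → pass.
Dep (methods 1·2): 0.30 vs {0.24, 0.11, 0.20, 0.22, 0.21, 0.33} → fail.
Ope (methods 1·2): 0.34 vs {0.11, 0.10, 0.27, 0.28, 0.33, 0.21} → pass.
1 of 4 fail.

1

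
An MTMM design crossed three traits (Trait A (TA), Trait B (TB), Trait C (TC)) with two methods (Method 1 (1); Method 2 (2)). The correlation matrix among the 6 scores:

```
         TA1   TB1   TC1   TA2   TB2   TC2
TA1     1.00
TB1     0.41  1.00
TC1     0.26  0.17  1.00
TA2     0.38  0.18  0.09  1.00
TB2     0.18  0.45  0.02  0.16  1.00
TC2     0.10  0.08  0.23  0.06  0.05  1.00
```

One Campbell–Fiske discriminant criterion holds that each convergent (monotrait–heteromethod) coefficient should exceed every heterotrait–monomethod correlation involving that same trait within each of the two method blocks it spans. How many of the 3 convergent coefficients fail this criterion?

2

Convergent coefficients and their comparison sets:
TA (methods 1·2): 0.38 vs {0.41, 0.16, 0.26, 0.06} → fail.
TB (methods 1·2): 0.45 vs {0.41, 0.16, 0.17, 0.05} → pass.
TC (methods 1·2): 0.23 vs {0.26, 0.06, 0.17, 0.05} → fail.
2 of 3 fail.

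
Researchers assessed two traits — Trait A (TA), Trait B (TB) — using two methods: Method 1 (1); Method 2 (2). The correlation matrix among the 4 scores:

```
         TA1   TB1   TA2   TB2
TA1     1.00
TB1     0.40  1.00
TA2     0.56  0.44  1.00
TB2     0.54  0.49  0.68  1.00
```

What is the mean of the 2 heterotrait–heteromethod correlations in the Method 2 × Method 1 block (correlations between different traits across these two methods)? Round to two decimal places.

HTHM values (method 2 × method 1): 0.44, 0.54; mean = 0.98/2 = 0.49.

0.49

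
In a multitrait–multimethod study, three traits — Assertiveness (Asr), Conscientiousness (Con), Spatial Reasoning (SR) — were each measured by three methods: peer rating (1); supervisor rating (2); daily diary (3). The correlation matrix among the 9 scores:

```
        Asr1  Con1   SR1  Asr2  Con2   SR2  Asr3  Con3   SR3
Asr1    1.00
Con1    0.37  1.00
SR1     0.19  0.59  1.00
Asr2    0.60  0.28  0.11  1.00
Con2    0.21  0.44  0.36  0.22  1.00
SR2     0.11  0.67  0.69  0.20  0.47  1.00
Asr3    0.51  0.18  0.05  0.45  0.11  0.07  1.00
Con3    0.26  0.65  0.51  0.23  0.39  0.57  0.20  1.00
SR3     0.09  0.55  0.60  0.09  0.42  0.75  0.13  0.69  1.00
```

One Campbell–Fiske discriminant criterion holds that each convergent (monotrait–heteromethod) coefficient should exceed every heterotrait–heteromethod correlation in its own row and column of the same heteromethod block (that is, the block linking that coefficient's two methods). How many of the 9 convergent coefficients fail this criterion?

Each convergent coefficient versus the relevant comparison correlations:
Asr (methods 1·2): 0.60 vs {0.21, 0.28, 0.11, 0.11} → pass.
Asr (methods 1·3): 0.51 vs {0.26, 0.18, 0.09, 0.05} → pass.
Asr (methods 2·3): 0.45 vs {0.23, 0.11, 0.09, 0.07} → pass.
Con (methods 1·2): 0.44 vs {0.28, 0.21, 0.67, 0.36} → fail.
Con (methods 1·3): 0.65 vs {0.18, 0.26, 0.55, 0.51} → pass.
Con (methods 2·3): 0.39 vs {0.11, 0.23, 0.42, 0.57} → fail.
SR (methods 1·2): 0.69 vs {0.11, 0.11, 0.36, 0.67} → pass.
SR (methods 1·3): 0.60 vs {0.05, 0.09, 0.51, 0.55} → pass.
SR (methods 2·3): 0.75 vs {0.07, 0.09, 0.57, 0.42} → pass.
2 of 9 fail.

2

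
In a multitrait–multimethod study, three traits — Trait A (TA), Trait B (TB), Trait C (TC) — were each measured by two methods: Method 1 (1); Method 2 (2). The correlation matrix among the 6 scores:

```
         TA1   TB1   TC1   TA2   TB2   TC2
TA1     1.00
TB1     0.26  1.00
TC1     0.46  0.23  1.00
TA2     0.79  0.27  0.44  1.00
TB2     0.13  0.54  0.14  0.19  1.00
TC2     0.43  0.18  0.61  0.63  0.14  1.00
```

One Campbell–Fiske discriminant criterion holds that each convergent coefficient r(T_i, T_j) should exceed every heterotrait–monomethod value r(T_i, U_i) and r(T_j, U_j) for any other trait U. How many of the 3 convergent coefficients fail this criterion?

1

Convergent coefficients and their comparison sets:
TA (methods 1·2): 0.79 vs {0.26, 0.19, 0.46, 0.63} → pass.
TB (methods 1·2): 0.54 vs {0.26, 0.19, 0.23, 0.14} → pass.
TC (methods 1·2): 0.61 vs {0.46, 0.63, 0.23, 0.14} → fail.
1 of 3 fail.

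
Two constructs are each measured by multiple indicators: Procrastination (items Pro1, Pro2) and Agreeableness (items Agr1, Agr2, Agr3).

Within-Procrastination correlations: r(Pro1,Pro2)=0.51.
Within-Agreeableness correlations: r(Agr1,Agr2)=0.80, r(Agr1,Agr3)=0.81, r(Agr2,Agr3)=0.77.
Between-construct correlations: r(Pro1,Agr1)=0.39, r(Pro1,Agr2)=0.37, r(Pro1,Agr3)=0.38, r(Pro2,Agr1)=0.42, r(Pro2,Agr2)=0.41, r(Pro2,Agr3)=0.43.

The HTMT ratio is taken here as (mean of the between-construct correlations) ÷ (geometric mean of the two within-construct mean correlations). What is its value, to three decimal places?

Between-construct mean = 2.40/6 = 0.4000.
Mean within-Pro = 0.51/1 = 0.5100; mean within-Agr = 2.38/3 = 0.7933.
Geometric mean = √(0.5100 × 0.7933) = 0.6361.
HTMT = 0.4000 / 0.6361 = 0.629.

0.629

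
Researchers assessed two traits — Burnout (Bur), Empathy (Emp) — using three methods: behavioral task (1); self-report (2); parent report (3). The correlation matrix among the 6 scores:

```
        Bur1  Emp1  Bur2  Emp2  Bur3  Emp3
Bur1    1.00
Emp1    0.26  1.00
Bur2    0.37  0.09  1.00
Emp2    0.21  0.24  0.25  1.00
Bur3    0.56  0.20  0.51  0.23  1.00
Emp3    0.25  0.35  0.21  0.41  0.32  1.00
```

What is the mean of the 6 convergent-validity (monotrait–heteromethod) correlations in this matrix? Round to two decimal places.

Convergent values: 0.37, 0.56, 0.51, 0.24, 0.35, 0.41; mean = 2.44/6 = 0.41.

0.41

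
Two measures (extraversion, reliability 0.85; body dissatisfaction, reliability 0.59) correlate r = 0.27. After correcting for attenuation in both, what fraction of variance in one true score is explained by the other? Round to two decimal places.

Disattenuated r = 0.27 / √(0.85 × 0.59) = 0.27 / 0.7082 = 0.3812.
Shared true-score variance = 0.3812² = 0.1453 ≈ 0.15.

0.15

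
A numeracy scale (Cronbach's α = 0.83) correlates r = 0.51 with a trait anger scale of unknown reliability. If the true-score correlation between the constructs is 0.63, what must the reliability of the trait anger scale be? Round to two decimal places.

r_true = r_obs / √(r_xx · r_yy) ⇒ 0.63 = 0.51 / √(0.83 · r_yy).
√(0.83 · r_yy) = 0.51 / 0.63 = 0.8095; 0.83 · r_yy = 0.6553; r_yy = 0.6553 / 0.83 ≈ 0.79.

0.79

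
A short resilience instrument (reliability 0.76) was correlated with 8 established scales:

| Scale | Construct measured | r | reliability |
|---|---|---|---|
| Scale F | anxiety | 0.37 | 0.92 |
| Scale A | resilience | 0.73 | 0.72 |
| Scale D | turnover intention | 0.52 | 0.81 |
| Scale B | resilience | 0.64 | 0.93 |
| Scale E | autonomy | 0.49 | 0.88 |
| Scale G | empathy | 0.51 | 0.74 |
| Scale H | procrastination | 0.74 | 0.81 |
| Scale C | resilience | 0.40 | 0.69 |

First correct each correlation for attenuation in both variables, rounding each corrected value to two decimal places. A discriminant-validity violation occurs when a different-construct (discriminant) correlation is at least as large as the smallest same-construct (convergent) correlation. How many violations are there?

4

Disattenuated r (r / √(r_scale · r_new)):
  Scale F (disc): 0.37 / √(0.92·0.76) = 0.44
  Scale A (conv): 0.73 / √(0.72·0.76) = 0.99
  Scale D (disc): 0.52 / √(0.81·0.76) = 0.66
  Scale B (conv): 0.64 / √(0.93·0.76) = 0.76
  Scale E (disc): 0.49 / √(0.88·0.76) = 0.60
  Scale G (disc): 0.51 / √(0.74·0.76) = 0.68
  Scale H (disc): 0.74 / √(0.81·0.76) = 0.94
  Scale C (conv): 0.40 / √(0.69·0.76) = 0.55
Smallest convergent = 0.55. Discriminant values: 0.44, 0.66, 0.60, 0.68, 0.94; count ≥ 0.55 → 4.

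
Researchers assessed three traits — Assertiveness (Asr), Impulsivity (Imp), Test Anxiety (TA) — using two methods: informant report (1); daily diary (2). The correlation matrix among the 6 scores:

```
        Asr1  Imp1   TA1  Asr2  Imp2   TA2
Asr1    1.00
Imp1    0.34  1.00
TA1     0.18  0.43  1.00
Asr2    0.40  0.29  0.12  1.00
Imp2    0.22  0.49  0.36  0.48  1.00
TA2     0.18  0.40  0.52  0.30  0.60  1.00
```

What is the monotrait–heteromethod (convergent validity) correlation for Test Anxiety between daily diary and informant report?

0.52

Same trait (TA), different methods: r(TA2, TA1) = 0.52.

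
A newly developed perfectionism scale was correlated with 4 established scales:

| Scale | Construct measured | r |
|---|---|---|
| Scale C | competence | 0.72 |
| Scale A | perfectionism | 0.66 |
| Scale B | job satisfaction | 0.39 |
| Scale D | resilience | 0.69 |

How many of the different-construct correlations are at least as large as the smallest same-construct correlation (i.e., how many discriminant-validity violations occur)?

Convergent (same construct = perfectionism): Scale A.
Smallest convergent = 0.66. Discriminant values: 0.72, 0.39, 0.69; count ≥ 0.66 → 2.

2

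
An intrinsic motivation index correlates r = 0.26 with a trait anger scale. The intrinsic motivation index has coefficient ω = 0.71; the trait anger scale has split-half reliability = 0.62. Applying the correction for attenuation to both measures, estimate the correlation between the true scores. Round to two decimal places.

0.39

r_true = r_obs / √(r_xx · r_yy) = 0.26 / √(0.71 × 0.62) = 0.26 / √0.4402 = 0.26 / 0.6635 ≈ 0.39.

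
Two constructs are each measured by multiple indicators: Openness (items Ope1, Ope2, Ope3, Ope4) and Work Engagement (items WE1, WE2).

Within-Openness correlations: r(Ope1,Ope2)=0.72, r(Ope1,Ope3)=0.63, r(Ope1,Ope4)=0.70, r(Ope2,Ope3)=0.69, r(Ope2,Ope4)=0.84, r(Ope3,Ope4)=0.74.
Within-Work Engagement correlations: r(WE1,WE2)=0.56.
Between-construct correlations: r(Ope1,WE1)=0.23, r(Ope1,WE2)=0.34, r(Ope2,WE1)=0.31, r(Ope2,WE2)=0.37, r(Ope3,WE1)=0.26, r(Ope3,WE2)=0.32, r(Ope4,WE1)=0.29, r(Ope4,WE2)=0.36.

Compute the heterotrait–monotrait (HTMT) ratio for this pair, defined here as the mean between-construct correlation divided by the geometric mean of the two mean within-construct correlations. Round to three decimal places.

0.488

Mean between = 2.48/8 = 0.3100.
Mean within-Ope = 4.32/6 = 0.7200; mean within-WE = 0.56/1 = 0.5600.
Geometric mean = √(0.7200 × 0.5600) = 0.6350.
HTMT = 0.3100 / 0.6350 = 0.488.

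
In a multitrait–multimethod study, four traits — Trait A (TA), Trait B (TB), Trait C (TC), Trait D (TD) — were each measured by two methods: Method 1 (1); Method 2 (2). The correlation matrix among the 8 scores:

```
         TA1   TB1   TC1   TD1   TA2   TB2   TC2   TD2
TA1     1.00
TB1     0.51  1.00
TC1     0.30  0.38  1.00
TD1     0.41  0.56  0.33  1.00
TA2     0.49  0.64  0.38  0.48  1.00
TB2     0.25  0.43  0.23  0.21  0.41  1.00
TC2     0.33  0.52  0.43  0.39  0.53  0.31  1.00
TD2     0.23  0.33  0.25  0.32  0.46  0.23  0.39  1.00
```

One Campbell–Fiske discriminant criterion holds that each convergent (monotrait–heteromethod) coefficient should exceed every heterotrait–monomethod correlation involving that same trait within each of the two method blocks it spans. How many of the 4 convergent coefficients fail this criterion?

Checking each validity diagonal entry against its comparison values:
TA (methods 1·2): 0.49 vs {0.51, 0.41, 0.30, 0.53, 0.41, 0.46} → fail.
TB (methods 1·2): 0.43 vs {0.51, 0.41, 0.38, 0.31, 0.56, 0.23} → fail.
TC (methods 1·2): 0.43 vs {0.30, 0.53, 0.38, 0.31, 0.33, 0.39} → fail.
TD (methods 1·2): 0.32 vs {0.41, 0.46, 0.56, 0.23, 0.33, 0.39} → fail.
4 of 4 fail.

4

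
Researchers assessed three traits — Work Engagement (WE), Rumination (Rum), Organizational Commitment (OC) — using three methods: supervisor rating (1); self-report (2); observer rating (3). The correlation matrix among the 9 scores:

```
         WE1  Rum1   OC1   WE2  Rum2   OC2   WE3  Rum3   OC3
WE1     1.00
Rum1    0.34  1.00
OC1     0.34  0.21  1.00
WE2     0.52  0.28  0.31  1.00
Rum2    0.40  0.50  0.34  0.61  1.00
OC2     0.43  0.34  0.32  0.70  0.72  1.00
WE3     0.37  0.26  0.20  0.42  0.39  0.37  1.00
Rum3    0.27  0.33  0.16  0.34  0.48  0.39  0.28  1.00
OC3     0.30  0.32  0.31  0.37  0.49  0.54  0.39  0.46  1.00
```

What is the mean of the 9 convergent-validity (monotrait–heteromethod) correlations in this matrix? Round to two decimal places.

0.42

Convergent values: 0.52, 0.37, 0.42, 0.50, 0.33, 0.48, 0.32, 0.31, 0.54; mean = 3.79/9 = 0.42.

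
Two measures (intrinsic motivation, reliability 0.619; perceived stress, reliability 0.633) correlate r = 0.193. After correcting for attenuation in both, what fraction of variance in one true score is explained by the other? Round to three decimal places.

0.095

Disattenuated r = 0.193 / √(0.619 × 0.633) = 0.193 / 0.6260 = 0.3083.
Shared true-score variance = 0.3083² = 0.0950 ≈ 0.095.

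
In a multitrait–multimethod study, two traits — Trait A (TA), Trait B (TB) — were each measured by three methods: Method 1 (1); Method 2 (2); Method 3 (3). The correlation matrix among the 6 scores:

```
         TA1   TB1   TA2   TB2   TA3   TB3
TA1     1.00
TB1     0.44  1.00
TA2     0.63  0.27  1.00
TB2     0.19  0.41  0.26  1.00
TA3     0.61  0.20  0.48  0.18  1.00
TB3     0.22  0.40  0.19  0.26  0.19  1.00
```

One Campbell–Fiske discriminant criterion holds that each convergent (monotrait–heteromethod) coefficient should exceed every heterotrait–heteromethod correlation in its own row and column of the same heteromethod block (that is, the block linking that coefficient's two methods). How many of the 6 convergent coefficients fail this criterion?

Checking each validity diagonal entry against its comparison values:
TA (methods 1·2): 0.63 vs {0.19, 0.27} → pass.
TA (methods 1·3): 0.61 vs {0.22, 0.20} → pass.
TA (methods 2·3): 0.48 vs {0.19, 0.18} → pass.
TB (methods 1·2): 0.41 vs {0.27, 0.19} → pass.
TB (methods 1·3): 0.40 vs {0.20, 0.22} → pass.
TB (methods 2·3): 0.26 vs {0.18, 0.19} → pass.
0 of 6 fail.

0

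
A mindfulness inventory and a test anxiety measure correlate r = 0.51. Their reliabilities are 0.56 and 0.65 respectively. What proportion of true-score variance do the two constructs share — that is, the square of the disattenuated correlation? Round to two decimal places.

0.71

Disattenuated r = 0.51 / √(0.56 × 0.65) = 0.51 / 0.6033 = 0.8454.
Shared true-score variance = 0.8454² = 0.7147 ≈ 0.71.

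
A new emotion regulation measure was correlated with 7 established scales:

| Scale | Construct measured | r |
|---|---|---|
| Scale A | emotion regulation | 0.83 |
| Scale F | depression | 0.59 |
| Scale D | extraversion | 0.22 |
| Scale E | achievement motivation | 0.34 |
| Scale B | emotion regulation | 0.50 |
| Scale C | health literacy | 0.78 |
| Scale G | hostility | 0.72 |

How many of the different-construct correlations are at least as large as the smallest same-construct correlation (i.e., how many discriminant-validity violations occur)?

Convergent (same construct = emotion regulation): Scale A, Scale B.
Smallest convergent = 0.50. Discriminant values: 0.59, 0.22, 0.34, 0.78, 0.72; count ≥ 0.50 → 3.

3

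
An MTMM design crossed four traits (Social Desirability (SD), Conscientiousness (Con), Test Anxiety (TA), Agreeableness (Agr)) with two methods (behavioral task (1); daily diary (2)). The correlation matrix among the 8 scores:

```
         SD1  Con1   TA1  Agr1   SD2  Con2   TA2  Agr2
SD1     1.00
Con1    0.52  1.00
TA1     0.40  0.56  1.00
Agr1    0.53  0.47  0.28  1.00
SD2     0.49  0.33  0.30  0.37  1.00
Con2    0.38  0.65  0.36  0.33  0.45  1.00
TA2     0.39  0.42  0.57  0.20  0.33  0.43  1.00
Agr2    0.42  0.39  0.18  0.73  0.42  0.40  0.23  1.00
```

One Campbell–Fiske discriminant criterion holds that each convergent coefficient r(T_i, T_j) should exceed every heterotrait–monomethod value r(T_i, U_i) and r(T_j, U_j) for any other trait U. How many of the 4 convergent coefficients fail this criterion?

1

Each convergent coefficient versus the relevant comparison correlations:
SD (methods 1·2): 0.49 vs {0.52, 0.45, 0.40, 0.33, 0.53, 0.42} → fail.
Con (methods 1·2): 0.65 vs {0.52, 0.45, 0.56, 0.43, 0.47, 0.40} → pass.
TA (methods 1·2): 0.57 vs {0.40, 0.33, 0.56, 0.43, 0.28, 0.23} → pass.
Agr (methods 1·2): 0.73 vs {0.53, 0.42, 0.47, 0.40, 0.28, 0.23} → pass.
1 of 4 fail.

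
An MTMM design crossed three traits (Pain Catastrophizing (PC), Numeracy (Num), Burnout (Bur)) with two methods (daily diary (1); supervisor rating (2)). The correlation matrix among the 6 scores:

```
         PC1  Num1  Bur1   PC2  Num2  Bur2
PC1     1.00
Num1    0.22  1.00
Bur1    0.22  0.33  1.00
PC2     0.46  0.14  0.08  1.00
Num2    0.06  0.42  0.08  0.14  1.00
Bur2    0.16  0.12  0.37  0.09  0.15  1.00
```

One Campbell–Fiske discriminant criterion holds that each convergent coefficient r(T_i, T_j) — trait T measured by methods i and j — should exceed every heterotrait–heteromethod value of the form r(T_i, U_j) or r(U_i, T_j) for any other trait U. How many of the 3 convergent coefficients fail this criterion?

0

Convergent coefficients and their comparison sets:
PC (methods 1·2): 0.46 vs {0.06, 0.14, 0.16, 0.08} → pass.
Num (methods 1·2): 0.42 vs {0.14, 0.06, 0.12, 0.08} → pass.
Bur (methods 1·2): 0.37 vs {0.08, 0.16, 0.08, 0.12} → pass.
0 of 3 fail.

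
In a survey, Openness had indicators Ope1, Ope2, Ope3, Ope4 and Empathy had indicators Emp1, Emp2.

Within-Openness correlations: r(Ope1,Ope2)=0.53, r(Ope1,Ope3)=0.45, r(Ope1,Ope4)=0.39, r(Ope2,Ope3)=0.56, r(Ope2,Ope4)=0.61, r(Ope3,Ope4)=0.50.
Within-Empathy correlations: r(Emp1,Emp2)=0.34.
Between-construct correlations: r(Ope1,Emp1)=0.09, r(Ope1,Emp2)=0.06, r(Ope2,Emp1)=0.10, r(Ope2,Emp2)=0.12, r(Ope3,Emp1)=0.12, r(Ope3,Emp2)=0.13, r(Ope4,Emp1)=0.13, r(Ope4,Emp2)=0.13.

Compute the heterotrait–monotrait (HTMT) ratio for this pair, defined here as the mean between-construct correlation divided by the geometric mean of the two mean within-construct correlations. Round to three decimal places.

Between-construct mean = 0.88/8 = 0.1100.
Mean within-Ope = 3.04/6 = 0.5067; mean within-Emp = 0.34/1 = 0.3400.
Geometric mean = √(0.5067 × 0.3400) = 0.4151.
HTMT = 0.1100 / 0.4151 = 0.265.

0.265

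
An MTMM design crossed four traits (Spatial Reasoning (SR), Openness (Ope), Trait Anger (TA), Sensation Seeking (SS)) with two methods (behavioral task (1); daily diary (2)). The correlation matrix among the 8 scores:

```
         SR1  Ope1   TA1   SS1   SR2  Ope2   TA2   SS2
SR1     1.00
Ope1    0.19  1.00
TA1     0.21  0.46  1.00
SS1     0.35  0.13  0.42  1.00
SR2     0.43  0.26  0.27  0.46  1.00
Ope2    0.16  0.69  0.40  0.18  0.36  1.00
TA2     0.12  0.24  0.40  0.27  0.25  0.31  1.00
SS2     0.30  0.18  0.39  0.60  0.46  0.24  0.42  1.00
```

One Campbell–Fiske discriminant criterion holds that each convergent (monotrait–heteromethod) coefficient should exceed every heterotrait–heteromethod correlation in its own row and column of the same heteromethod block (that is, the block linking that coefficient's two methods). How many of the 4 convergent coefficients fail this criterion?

2

Each convergent coefficient versus the relevant comparison correlations:
SR (methods 1·2): 0.43 vs {0.16, 0.26, 0.12, 0.27, 0.30, 0.46} → fail.
Ope (methods 1·2): 0.69 vs {0.26, 0.16, 0.24, 0.40, 0.18, 0.18} → pass.
TA (methods 1·2): 0.40 vs {0.27, 0.12, 0.40, 0.24, 0.39, 0.27} → fail.
SS (methods 1·2): 0.60 vs {0.46, 0.30, 0.18, 0.18, 0.27, 0.39} → pass.
2 of 4 fail.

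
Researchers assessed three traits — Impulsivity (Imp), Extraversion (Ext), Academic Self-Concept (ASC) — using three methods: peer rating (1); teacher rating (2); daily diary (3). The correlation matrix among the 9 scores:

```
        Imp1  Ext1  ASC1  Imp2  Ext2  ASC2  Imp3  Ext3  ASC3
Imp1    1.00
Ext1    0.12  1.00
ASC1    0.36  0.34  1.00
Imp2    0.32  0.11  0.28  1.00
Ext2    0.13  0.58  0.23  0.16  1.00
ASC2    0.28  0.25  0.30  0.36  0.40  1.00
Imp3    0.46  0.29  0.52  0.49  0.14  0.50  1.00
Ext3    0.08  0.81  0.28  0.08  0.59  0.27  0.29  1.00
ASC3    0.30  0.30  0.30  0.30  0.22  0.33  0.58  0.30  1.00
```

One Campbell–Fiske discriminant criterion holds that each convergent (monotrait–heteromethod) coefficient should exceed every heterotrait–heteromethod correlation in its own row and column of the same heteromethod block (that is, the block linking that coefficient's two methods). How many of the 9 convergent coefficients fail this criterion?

Checking each validity diagonal entry against its comparison values:
Imp (methods 1·2): 0.32 vs {0.13, 0.11, 0.28, 0.28} → pass.
Imp (methods 1·3): 0.46 vs {0.08, 0.29, 0.30, 0.52} → fail.
Imp (methods 2·3): 0.49 vs {0.08, 0.14, 0.30, 0.50} → fail.
Ext (methods 1·2): 0.58 vs {0.11, 0.13, 0.25, 0.23} → pass.
Ext (methods 1·3): 0.81 vs {0.29, 0.08, 0.30, 0.28} → pass.
Ext (methods 2·3): 0.59 vs {0.14, 0.08, 0.22, 0.27} → pass.
ASC (methods 1·2): 0.30 vs {0.28, 0.28, 0.23, 0.25} → pass.
ASC (methods 1·3): 0.30 vs {0.52, 0.30, 0.28, 0.30} → fail.
ASC (methods 2·3): 0.33 vs {0.50, 0.30, 0.27, 0.22} → fail.
4 of 9 fail.

4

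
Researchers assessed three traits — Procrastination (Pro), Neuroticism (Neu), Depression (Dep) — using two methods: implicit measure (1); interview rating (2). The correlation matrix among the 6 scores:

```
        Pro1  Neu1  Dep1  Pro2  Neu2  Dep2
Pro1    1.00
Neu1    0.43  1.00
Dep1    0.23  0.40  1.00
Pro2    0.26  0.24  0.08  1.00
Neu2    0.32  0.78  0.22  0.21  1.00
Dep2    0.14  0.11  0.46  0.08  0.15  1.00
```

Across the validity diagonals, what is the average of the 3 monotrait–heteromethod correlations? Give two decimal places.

Convergent values: 0.26, 0.78, 0.46; mean = 1.50/3 = 0.50.

0.50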